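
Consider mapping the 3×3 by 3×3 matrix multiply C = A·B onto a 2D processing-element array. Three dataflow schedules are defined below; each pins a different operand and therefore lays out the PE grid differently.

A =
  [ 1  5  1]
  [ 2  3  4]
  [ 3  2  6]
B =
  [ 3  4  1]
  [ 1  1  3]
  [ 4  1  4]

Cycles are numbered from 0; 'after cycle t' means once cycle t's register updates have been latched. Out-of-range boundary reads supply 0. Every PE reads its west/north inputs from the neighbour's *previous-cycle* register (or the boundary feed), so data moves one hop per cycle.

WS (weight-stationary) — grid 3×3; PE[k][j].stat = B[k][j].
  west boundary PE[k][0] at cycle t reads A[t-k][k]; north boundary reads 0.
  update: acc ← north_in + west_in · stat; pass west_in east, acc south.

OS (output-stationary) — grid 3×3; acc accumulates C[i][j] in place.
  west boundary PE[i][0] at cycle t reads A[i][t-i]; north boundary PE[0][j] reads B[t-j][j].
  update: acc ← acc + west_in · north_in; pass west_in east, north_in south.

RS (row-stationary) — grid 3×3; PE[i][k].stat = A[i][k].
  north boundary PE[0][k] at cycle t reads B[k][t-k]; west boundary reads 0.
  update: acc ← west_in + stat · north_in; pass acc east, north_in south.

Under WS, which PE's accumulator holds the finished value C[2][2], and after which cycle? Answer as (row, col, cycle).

WS — PE[2][2] is where C[2][2] collects:
  after 0 — PE[2][2] acc=0, pass-E 0, pass-S 0
  after 1 — PE[2][2] acc=0, pass-E 0, pass-S 0
  after 2 — PE[2][2] acc=0, pass-E 0, pass-S 0
  after 3 — PE[2][2] acc=0, pass-E 0, pass-S 0
  after 4 — PE[2][2] acc=20, pass-E 1, pass-S 20
  after 5 — PE[2][2] acc=27, pass-E 4, pass-S 27
  after 6 — PE[2][2] acc=33, pass-E 6, pass-S 33

(row, col, cycle) = (2, 2, 6)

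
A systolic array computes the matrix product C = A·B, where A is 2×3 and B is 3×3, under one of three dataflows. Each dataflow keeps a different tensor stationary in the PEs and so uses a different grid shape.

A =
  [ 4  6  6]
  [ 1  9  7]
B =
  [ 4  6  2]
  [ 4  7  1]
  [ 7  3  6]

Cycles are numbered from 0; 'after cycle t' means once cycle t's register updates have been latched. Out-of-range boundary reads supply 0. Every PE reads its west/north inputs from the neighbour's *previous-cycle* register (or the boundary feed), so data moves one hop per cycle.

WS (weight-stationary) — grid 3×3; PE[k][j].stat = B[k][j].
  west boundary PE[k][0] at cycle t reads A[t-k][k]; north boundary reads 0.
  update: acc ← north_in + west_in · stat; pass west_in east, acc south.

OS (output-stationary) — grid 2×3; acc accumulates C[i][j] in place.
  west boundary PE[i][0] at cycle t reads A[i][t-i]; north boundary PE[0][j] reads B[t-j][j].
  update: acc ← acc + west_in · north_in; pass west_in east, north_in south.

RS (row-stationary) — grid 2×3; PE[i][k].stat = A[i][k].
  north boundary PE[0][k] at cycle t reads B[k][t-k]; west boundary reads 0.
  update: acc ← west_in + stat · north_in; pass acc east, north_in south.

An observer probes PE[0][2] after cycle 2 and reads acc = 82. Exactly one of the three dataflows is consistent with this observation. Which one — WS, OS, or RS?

dataflow = RS

WS [3×3] PE[0][2] across cycles:
  cycle 0: PE[0][2] → acc 0, east 0, south 0
  cycle 1: PE[0][2] → acc 0, east 0, south 0
  cycle 2: PE[0][2] → acc 8, east 4, south 8
OS [2×3] PE[0][2] across cycles:
  cycle 0: PE[0][2] → acc 0, east 0, south 0
  cycle 1: PE[0][2] → acc 0, east 0, south 0
  cycle 2: PE[0][2] → acc 8, east 4, south 2
RS [2×3] PE[0][2] across cycles:
  cycle 0: PE[0][2] → acc 0, east 0, south 0
  cycle 1: PE[0][2] → acc 0, east 0, south 0
  cycle 2: PE[0][2] → acc 82, east 82, south 7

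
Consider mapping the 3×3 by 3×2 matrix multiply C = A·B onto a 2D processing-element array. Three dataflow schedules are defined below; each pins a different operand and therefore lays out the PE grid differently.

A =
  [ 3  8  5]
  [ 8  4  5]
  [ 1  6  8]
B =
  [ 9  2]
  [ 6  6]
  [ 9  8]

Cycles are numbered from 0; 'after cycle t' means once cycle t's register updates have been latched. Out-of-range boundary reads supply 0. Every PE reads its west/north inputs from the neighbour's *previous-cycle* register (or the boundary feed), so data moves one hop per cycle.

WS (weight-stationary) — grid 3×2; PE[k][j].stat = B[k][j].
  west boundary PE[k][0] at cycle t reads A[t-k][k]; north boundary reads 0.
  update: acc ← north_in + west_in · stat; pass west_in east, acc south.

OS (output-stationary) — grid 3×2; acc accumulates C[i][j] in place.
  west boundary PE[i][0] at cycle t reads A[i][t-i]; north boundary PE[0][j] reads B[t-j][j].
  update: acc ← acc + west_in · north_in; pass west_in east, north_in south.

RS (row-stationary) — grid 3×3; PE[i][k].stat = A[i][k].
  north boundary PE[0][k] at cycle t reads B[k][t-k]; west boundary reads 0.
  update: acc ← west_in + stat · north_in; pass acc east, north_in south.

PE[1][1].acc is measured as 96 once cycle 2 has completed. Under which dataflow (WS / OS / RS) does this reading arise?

WS (3×2 grid), PE[1][1]:
  0: (1,1).acc=0  regs=<0,0>
  1: (1,1).acc=0  regs=<0,0>
  2: (1,1).acc=54  regs=<8,54>
OS (3×2 grid), PE[1][1]:
  0: (1,1).acc=0  regs=<0,0>
  1: (1,1).acc=0  regs=<0,0>
  2: (1,1).acc=16  regs=<8,2>
RS (3×3 grid), PE[1][1]:
  0: (1,1).acc=0  regs=<0,0>
  1: (1,1).acc=0  regs=<0,0>
  2: (1,1).acc=96  regs=<96,6>

dataflow = RS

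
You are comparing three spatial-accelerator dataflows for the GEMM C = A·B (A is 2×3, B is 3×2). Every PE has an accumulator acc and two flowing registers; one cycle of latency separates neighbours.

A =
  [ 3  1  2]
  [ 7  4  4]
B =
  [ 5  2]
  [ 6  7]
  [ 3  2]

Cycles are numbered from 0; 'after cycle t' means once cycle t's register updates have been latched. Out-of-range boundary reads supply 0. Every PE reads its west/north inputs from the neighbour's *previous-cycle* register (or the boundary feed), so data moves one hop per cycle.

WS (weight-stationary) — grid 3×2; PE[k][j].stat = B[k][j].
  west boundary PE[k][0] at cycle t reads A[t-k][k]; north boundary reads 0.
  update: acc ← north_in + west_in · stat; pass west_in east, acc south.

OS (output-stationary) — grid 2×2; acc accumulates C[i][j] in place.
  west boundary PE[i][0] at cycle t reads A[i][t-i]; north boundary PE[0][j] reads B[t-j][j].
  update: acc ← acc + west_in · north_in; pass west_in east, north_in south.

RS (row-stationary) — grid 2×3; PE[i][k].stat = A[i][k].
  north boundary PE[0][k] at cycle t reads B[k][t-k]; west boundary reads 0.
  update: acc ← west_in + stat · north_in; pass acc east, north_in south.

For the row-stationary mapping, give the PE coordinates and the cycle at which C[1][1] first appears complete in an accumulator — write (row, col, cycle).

RS — PE[1][2] is where C[1][1] collects:
  0: (1,2).acc=0  regs=<0,0>
  1: (1,2).acc=0  regs=<0,0>
  2: (1,2).acc=0  regs=<0,0>
  3: (1,2).acc=71  regs=<71,3>
  4: (1,2).acc=50  regs=<50,2>

(row, col, cycle) = (1, 2, 4)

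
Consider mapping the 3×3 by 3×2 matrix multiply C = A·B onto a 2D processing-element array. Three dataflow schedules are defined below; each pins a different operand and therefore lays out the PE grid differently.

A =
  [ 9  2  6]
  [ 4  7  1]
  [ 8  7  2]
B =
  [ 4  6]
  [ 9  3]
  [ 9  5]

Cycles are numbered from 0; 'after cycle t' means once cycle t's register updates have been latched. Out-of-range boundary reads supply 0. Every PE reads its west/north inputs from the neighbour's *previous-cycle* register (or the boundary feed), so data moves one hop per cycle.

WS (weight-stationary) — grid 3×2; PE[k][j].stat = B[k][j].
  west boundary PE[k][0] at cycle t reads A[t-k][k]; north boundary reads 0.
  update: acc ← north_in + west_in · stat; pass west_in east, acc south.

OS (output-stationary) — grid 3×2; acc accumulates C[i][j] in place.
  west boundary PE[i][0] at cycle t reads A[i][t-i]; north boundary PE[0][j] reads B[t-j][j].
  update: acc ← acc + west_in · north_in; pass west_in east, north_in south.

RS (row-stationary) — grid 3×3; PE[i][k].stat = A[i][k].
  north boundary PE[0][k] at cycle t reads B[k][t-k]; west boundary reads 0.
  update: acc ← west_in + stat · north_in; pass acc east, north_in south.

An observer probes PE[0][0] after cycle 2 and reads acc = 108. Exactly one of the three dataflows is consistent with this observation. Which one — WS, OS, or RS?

dataflow = OS

WS (3×2 grid), PE[0][0]:
  cycle 0: PE[0][0] → acc 36, east 9, south 36
  cycle 1: PE[0][0] → acc 16, east 4, south 16
  cycle 2: PE[0][0] → acc 32, east 8, south 32
OS (3×2 grid), PE[0][0]:
  cycle 0: PE[0][0] → acc 36, east 9, south 4
  cycle 1: PE[0][0] → acc 54, east 2, south 9
  cycle 2: PE[0][0] → acc 108, east 6, south 9
RS (3×3 grid), PE[0][0]:
  cycle 0: PE[0][0] → acc 36, east 36, south 4
  cycle 1: PE[0][0] → acc 54, east 54, south 6
  cycle 2: PE[0][0] → acc 0, east 0, south 0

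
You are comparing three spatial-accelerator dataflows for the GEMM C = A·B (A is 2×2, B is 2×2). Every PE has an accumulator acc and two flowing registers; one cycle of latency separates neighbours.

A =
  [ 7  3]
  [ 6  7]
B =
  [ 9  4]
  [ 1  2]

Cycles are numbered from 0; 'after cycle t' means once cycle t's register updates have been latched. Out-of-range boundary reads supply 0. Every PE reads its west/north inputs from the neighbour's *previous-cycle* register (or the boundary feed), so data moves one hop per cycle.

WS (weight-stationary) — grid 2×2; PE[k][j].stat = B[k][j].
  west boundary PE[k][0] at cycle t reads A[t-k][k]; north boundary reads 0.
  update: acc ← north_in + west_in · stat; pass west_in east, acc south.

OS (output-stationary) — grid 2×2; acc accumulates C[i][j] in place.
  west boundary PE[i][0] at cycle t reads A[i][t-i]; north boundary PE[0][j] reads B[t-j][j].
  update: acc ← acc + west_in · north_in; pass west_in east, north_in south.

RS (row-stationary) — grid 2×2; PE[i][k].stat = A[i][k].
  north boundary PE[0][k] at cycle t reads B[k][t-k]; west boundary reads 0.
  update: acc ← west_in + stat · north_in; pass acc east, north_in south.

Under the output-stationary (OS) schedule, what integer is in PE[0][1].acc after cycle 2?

PE[0][1].acc = 34

OS on a 2×2 grid — tracing PE[0][1] and its feeders:
  t=0 PE[0][0]: acc=63 h=7 v=9
  t=0 PE[0][1]: acc=0 h=0 v=0
  t=1 PE[0][0]: acc=66 h=3 v=1
  t=1 PE[0][1]: acc=28 h=7 v=4
  t=2 PE[0][0]: acc=66 h=0 v=0
  t=2 PE[0][1]: acc=34 h=3 v=2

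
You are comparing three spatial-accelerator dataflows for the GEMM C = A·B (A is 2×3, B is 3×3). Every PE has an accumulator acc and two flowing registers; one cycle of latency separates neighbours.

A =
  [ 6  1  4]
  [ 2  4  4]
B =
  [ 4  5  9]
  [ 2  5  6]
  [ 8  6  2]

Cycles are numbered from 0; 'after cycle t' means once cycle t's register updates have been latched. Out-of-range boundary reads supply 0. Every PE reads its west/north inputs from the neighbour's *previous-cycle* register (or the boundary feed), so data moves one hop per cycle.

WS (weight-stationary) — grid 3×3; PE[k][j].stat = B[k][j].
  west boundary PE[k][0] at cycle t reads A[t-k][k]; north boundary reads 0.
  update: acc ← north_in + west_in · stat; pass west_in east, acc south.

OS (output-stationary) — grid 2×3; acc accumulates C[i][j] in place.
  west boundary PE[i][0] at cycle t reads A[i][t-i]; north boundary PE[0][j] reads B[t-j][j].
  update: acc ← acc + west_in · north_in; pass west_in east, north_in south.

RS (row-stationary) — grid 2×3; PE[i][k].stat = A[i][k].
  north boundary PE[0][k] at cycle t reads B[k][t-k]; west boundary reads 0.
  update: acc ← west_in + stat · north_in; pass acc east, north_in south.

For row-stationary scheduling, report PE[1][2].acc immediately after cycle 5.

PE[1][2].acc = 50

RS on a 2×3 grid — tracing PE[1][2] and its feeders:
  step 0 · PE0,2: acc=0; fwd→0 fwd↓0
  step 0 · PE1,1: acc=0; fwd→0 fwd↓0
  step 0 · PE1,2: acc=0; fwd→0 fwd↓0
  step 1 · PE0,2: acc=0; fwd→0 fwd↓0
  step 1 · PE1,1: acc=0; fwd→0 fwd↓0
  step 1 · PE1,2: acc=0; fwd→0 fwd↓0
  step 2 · PE0,2: acc=58; fwd→58 fwd↓8
  step 2 · PE1,1: acc=16; fwd→16 fwd↓2
  step 2 · PE1,2: acc=0; fwd→0 fwd↓0
  step 3 · PE0,2: acc=59; fwd→59 fwd↓6
  step 3 · PE1,1: acc=30; fwd→30 fwd↓5
  step 3 · PE1,2: acc=48; fwd→48 fwd↓8
  step 4 · PE0,2: acc=68; fwd→68 fwd↓2
  step 4 · PE1,1: acc=42; fwd→42 fwd↓6
  step 4 · PE1,2: acc=54; fwd→54 fwd↓6
  step 5 · PE0,2: acc=0; fwd→0 fwd↓0
  step 5 · PE1,1: acc=0; fwd→0 fwd↓0
  step 5 · PE1,2: acc=50; fwd→50 fwd↓2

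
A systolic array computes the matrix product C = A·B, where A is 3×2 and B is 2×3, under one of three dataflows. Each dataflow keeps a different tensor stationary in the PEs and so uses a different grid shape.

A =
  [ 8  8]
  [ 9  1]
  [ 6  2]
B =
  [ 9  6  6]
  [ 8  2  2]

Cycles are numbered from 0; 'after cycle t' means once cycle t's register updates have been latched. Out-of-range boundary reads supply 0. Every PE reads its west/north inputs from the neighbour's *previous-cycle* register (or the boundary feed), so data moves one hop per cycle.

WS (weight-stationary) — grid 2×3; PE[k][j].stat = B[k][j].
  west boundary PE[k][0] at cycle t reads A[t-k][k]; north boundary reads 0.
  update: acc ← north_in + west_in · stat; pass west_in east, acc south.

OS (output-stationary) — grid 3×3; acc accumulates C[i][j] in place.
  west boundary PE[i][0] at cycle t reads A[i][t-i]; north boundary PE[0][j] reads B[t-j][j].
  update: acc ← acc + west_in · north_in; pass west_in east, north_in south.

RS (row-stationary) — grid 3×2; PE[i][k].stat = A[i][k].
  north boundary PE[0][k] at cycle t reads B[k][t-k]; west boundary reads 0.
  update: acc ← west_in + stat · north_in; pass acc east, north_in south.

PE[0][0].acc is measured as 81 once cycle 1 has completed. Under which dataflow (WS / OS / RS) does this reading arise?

dataflow = WS

WS (2×3 grid), PE[0][0]:
  after 0 — PE[0][0] acc=72, pass-E 8, pass-S 72
  after 1 — PE[0][0] acc=81, pass-E 9, pass-S 81
OS (3×3 grid), PE[0][0]:
  after 0 — PE[0][0] acc=72, pass-E 8, pass-S 9
  after 1 — PE[0][0] acc=136, pass-E 8, pass-S 8
RS (3×2 grid), PE[0][0]:
  after 0 — PE[0][0] acc=72, pass-E 72, pass-S 9
  after 1 — PE[0][0] acc=48, pass-E 48, pass-S 6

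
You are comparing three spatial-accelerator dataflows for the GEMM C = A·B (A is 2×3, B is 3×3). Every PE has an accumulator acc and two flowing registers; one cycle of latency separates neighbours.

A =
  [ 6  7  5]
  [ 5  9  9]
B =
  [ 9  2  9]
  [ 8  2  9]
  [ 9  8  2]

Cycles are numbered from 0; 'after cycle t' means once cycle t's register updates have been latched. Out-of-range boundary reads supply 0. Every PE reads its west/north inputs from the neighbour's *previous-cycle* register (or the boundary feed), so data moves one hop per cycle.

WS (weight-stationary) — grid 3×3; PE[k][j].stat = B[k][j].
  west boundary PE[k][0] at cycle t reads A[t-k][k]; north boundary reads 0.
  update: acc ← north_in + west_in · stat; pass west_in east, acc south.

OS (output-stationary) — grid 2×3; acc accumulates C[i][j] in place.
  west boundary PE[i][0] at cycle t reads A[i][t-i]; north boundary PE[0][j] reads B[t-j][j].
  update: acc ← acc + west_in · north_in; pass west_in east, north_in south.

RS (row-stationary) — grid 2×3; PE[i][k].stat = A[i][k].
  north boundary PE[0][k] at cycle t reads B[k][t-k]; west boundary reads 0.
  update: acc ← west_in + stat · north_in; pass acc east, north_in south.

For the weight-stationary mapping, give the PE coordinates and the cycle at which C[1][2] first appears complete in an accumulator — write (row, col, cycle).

WS: C[1][2] accumulates in PE[2][2]:
  [0] (2,2) acc=0 (h:0 v:0)
  [1] (2,2) acc=0 (h:0 v:0)
  [2] (2,2) acc=0 (h:0 v:0)
  [3] (2,2) acc=0 (h:0 v:0)
  [4] (2,2) acc=127 (h:5 v:127)
  [5] (2,2) acc=144 (h:9 v:144)

(row, col, cycle) = (2, 2, 5)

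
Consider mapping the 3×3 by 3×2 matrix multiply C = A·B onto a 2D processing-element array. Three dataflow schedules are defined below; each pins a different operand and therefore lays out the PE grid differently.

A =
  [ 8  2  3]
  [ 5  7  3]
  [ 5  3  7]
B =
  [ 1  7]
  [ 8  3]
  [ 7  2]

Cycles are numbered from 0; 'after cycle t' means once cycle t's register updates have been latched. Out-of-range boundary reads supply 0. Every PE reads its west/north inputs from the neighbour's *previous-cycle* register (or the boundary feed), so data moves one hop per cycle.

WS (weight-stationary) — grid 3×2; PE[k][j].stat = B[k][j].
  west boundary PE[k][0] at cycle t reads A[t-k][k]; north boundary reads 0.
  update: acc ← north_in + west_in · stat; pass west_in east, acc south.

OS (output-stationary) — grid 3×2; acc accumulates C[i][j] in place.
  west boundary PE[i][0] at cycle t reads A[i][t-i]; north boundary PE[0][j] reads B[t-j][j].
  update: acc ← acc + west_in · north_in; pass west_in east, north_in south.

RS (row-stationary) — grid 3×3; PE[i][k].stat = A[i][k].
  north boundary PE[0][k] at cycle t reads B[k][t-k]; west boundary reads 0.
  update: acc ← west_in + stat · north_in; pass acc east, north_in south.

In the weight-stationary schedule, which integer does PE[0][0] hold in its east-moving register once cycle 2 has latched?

WS on a 3×2 grid — tracing PE[0][0] and its feeders:
  0: (0,0).acc=8  regs=<8,8>
  1: (0,0).acc=5  regs=<5,5>
  2: (0,0).acc=5  regs=<5,5>

register = 5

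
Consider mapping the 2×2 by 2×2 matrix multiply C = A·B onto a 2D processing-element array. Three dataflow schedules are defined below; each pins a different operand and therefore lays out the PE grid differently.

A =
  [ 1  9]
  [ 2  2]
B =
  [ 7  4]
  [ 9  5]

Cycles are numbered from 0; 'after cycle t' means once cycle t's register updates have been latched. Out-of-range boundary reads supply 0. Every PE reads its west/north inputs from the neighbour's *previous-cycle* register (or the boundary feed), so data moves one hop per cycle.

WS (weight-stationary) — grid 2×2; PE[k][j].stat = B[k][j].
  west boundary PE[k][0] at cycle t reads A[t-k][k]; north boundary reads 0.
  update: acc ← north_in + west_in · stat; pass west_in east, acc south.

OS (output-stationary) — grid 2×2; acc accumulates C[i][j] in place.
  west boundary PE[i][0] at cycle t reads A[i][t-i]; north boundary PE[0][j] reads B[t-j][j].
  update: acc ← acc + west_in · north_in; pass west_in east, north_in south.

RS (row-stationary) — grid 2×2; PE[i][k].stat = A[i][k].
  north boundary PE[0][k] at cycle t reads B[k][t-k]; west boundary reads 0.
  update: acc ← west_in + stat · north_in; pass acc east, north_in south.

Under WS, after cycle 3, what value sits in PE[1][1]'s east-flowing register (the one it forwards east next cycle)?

WS 2×2: PE[1][1] cycle-by-cycle (with neighbour feeds):
  after 0 — PE[0][1] acc=0, pass-E 0, pass-S 0
  after 0 — PE[1][0] acc=0, pass-E 0, pass-S 0
  after 0 — PE[1][1] acc=0, pass-E 0, pass-S 0
  after 1 — PE[0][1] acc=4, pass-E 1, pass-S 4
  after 1 — PE[1][0] acc=88, pass-E 9, pass-S 88
  after 1 — PE[1][1] acc=0, pass-E 0, pass-S 0
  after 2 — PE[0][1] acc=8, pass-E 2, pass-S 8
  after 2 — PE[1][0] acc=32, pass-E 2, pass-S 32
  after 2 — PE[1][1] acc=49, pass-E 9, pass-S 49
  after 3 — PE[0][1] acc=0, pass-E 0, pass-S 0
  after 3 — PE[1][0] acc=0, pass-E 0, pass-S 0
  after 3 — PE[1][1] acc=18, pass-E 2, pass-S 18

register = 2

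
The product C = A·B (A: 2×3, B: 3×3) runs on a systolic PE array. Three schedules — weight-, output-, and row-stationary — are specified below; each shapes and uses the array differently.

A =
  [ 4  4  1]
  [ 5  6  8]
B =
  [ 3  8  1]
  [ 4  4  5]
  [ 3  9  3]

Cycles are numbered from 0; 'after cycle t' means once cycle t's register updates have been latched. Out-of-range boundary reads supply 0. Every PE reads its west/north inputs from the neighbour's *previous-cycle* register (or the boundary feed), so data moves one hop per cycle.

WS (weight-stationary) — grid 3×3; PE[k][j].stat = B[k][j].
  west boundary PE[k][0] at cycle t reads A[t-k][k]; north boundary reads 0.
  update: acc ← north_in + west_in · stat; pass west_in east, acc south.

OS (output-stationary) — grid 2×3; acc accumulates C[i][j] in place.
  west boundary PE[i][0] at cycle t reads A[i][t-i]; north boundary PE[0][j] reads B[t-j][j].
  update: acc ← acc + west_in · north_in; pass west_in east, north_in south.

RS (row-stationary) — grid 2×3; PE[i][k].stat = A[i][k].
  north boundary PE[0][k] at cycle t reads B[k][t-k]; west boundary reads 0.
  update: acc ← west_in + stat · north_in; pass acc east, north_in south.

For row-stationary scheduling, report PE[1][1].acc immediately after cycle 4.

RS on a 2×3 grid — tracing PE[1][1] and its feeders:
  [0] (0,1) acc=0 (h:0 v:0)
  [0] (1,0) acc=0 (h:0 v:0)
  [0] (1,1) acc=0 (h:0 v:0)
  [1] (0,1) acc=28 (h:28 v:4)
  [1] (1,0) acc=15 (h:15 v:3)
  [1] (1,1) acc=0 (h:0 v:0)
  [2] (0,1) acc=48 (h:48 v:4)
  [2] (1,0) acc=40 (h:40 v:8)
  [2] (1,1) acc=39 (h:39 v:4)
  [3] (0,1) acc=24 (h:24 v:5)
  [3] (1,0) acc=5 (h:5 v:1)
  [3] (1,1) acc=64 (h:64 v:4)
  [4] (0,1) acc=0 (h:0 v:0)
  [4] (1,0) acc=0 (h:0 v:0)
  [4] (1,1) acc=35 (h:35 v:5)

PE[1][1].acc = 35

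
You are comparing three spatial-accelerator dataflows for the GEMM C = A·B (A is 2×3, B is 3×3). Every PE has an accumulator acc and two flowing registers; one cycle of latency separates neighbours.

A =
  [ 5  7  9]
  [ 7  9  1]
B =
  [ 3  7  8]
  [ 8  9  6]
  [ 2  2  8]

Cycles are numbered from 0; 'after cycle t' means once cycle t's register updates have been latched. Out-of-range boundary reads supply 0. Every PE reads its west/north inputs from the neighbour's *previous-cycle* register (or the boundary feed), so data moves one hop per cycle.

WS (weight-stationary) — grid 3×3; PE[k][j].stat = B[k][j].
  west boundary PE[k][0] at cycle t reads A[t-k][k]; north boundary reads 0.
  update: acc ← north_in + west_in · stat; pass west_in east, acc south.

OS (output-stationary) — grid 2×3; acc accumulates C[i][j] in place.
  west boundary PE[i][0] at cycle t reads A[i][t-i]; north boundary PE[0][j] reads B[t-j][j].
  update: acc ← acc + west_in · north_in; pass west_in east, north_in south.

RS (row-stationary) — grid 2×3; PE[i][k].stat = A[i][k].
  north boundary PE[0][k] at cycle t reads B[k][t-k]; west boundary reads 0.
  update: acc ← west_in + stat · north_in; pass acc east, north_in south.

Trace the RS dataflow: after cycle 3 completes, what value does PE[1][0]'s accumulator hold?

PE[1][0].acc = 56

RS (2×3). Following PE[1][0] plus its west/north inputs:
  0: (0,0).acc=15  regs=<15,3>
  0: (1,0).acc=0  regs=<0,0>
  1: (0,0).acc=35  regs=<35,7>
  1: (1,0).acc=21  regs=<21,3>
  2: (0,0).acc=40  regs=<40,8>
  2: (1,0).acc=49  regs=<49,7>
  3: (0,0).acc=0  regs=<0,0>
  3: (1,0).acc=56  regs=<56,8>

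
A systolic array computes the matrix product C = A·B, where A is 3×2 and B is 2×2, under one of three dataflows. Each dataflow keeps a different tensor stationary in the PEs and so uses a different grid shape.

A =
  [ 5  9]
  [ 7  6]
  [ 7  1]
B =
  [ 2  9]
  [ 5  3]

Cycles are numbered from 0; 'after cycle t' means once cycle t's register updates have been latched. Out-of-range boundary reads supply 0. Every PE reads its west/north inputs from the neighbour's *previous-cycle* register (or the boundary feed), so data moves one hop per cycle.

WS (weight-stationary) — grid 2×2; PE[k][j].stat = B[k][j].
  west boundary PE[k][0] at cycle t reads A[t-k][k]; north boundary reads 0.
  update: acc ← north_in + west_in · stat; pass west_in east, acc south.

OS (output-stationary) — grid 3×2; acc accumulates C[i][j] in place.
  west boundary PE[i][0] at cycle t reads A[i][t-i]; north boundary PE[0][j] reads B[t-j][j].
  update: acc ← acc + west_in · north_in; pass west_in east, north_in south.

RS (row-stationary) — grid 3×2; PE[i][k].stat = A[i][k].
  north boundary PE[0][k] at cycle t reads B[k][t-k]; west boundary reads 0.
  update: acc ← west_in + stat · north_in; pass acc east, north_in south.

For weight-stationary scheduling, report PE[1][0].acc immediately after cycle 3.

WS on a 2×2 grid — tracing PE[1][0] and its feeders:
  step 0 · PE0,0: acc=10; fwd→5 fwd↓10
  step 0 · PE1,0: acc=0; fwd→0 fwd↓0
  step 1 · PE0,0: acc=14; fwd→7 fwd↓14
  step 1 · PE1,0: acc=55; fwd→9 fwd↓55
  step 2 · PE0,0: acc=14; fwd→7 fwd↓14
  step 2 · PE1,0: acc=44; fwd→6 fwd↓44
  step 3 · PE0,0: acc=0; fwd→0 fwd↓0
  step 3 · PE1,0: acc=19; fwd→1 fwd↓19

PE[1][0].acc = 19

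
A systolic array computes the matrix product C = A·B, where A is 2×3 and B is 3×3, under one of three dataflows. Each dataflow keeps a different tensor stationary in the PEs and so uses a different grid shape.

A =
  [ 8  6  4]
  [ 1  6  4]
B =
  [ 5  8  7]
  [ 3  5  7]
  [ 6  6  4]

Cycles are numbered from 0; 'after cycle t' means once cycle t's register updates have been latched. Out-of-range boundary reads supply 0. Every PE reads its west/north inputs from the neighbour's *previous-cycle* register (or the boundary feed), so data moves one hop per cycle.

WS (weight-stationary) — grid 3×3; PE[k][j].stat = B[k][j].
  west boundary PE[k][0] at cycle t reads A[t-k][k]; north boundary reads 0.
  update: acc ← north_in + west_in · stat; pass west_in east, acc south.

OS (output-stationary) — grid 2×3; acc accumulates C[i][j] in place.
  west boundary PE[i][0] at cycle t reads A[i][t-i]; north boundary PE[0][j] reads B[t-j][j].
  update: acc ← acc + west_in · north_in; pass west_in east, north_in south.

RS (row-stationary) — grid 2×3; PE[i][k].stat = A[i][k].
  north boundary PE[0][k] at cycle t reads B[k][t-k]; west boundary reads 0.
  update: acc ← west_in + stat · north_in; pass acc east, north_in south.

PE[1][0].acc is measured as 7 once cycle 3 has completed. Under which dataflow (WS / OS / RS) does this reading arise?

dataflow = RS

Under WS (3×3), PE[1][0]:
  cycle 0: PE[1][0] → acc 0, east 0, south 0
  cycle 1: PE[1][0] → acc 58, east 6, south 58
  cycle 2: PE[1][0] → acc 23, east 6, south 23
  cycle 3: PE[1][0] → acc 0, east 0, south 0
Under OS (2×3), PE[1][0]:
  cycle 0: PE[1][0] → acc 0, east 0, south 0
  cycle 1: PE[1][0] → acc 5, east 1, south 5
  cycle 2: PE[1][0] → acc 23, east 6, south 3
  cycle 3: PE[1][0] → acc 47, east 4, south 6
Under RS (2×3), PE[1][0]:
  cycle 0: PE[1][0] → acc 0, east 0, south 0
  cycle 1: PE[1][0] → acc 5, east 5, south 5
  cycle 2: PE[1][0] → acc 8, east 8, south 8
  cycle 3: PE[1][0] → acc 7, east 7, south 7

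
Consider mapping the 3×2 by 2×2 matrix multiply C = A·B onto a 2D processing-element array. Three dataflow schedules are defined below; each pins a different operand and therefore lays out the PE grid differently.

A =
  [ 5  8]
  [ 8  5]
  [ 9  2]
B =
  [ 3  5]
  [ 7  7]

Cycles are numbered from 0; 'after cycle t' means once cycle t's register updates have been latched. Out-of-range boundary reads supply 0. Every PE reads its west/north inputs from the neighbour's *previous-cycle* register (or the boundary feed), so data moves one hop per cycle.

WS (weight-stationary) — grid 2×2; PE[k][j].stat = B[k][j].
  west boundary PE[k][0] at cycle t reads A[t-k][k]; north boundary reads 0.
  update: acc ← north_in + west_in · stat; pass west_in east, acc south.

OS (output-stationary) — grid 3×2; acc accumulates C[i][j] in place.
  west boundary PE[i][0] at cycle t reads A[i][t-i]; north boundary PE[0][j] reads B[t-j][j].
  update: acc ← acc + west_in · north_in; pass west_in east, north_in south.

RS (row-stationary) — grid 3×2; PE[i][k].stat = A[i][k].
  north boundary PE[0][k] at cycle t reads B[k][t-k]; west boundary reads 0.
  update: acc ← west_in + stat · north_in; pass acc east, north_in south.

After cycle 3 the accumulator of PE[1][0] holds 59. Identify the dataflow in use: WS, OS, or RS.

— WS: 2×2; PE[1][0] trace:
  @0  [1,0]  acc 0  |  →0  ↓0
  @1  [1,0]  acc 71  |  →8  ↓71
  @2  [1,0]  acc 59  |  →5  ↓59
  @3  [1,0]  acc 41  |  →2  ↓41
— OS: 3×2; PE[1][0] trace:
  @0  [1,0]  acc 0  |  →0  ↓0
  @1  [1,0]  acc 24  |  →8  ↓3
  @2  [1,0]  acc 59  |  →5  ↓7
  @3  [1,0]  acc 59  |  →0  ↓0
— RS: 3×2; PE[1][0] trace:
  @0  [1,0]  acc 0  |  →0  ↓0
  @1  [1,0]  acc 24  |  →24  ↓3
  @2  [1,0]  acc 40  |  →40  ↓5
  @3  [1,0]  acc 0  |  →0  ↓0

dataflow = OS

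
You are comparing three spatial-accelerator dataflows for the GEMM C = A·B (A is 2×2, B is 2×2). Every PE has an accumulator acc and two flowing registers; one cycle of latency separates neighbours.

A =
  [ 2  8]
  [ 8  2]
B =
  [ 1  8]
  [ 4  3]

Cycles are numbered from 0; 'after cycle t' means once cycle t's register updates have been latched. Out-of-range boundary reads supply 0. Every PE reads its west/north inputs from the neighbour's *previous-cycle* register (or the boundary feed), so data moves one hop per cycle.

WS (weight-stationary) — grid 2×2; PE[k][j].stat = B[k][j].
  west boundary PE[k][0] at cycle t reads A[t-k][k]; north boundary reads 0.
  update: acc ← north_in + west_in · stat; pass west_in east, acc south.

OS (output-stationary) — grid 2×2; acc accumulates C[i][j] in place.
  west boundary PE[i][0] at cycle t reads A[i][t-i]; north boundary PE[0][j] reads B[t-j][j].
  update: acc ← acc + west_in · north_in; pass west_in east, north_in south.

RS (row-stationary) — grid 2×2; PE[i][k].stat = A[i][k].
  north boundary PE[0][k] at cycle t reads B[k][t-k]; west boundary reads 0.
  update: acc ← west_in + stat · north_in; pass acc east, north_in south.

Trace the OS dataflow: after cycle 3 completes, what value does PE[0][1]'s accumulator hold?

OS (2×2). Following PE[0][1] plus its west/north inputs:
  c0 r0c0: 2 / 2 / 1
  c0 r0c1: 0 / 0 / 0
  c1 r0c0: 34 / 8 / 4
  c1 r0c1: 16 / 2 / 8
  c2 r0c0: 34 / 0 / 0
  c2 r0c1: 40 / 8 / 3
  c3 r0c0: 34 / 0 / 0
  c3 r0c1: 40 / 0 / 0

PE[0][1].acc = 40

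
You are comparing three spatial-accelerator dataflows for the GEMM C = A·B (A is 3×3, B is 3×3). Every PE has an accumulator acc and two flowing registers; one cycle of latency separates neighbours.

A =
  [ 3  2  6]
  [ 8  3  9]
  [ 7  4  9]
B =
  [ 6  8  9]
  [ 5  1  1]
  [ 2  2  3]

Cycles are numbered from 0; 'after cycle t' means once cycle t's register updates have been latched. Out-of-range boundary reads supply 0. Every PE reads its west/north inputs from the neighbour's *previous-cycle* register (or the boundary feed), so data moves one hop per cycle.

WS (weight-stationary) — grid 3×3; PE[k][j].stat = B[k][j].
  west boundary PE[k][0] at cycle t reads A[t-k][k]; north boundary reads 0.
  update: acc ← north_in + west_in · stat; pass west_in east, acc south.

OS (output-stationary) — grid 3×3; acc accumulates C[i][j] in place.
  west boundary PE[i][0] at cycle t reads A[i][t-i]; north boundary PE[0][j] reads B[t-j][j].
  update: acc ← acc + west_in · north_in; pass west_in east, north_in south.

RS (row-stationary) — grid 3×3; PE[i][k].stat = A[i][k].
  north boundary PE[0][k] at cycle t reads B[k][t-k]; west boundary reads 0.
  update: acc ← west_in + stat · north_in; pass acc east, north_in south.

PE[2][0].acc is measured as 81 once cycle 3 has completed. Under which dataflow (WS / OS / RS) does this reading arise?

WS [3×3] PE[2][0] across cycles:
  c0 r2c0: 0 / 0 / 0
  c1 r2c0: 0 / 0 / 0
  c2 r2c0: 40 / 6 / 40
  c3 r2c0: 81 / 9 / 81
OS [3×3] PE[2][0] across cycles:
  c0 r2c0: 0 / 0 / 0
  c1 r2c0: 0 / 0 / 0
  c2 r2c0: 42 / 7 / 6
  c3 r2c0: 62 / 4 / 5
RS [3×3] PE[2][0] across cycles:
  c0 r2c0: 0 / 0 / 0
  c1 r2c0: 0 / 0 / 0
  c2 r2c0: 42 / 42 / 6
  c3 r2c0: 56 / 56 / 8

dataflow = WS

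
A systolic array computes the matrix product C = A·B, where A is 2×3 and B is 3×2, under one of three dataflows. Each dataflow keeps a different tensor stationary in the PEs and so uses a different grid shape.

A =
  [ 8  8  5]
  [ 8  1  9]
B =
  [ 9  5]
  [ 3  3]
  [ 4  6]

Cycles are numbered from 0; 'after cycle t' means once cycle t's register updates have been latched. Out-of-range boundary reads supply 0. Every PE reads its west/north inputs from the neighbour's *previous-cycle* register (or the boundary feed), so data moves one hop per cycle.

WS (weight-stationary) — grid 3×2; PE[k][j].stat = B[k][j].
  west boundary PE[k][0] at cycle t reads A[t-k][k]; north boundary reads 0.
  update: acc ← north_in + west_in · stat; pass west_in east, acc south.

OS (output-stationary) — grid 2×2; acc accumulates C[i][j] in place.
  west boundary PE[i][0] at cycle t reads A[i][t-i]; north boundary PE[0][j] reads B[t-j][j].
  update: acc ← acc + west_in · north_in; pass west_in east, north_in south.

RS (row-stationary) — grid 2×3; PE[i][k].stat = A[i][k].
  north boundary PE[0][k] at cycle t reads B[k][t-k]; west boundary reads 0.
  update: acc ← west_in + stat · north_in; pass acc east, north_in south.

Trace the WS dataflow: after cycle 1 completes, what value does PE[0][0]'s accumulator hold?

WS on a 3×2 grid — tracing PE[0][0] and its feeders:
  @0  [0,0]  acc 72  |  →8  ↓72
  @1  [0,0]  acc 72  |  →8  ↓72

PE[0][0].acc = 72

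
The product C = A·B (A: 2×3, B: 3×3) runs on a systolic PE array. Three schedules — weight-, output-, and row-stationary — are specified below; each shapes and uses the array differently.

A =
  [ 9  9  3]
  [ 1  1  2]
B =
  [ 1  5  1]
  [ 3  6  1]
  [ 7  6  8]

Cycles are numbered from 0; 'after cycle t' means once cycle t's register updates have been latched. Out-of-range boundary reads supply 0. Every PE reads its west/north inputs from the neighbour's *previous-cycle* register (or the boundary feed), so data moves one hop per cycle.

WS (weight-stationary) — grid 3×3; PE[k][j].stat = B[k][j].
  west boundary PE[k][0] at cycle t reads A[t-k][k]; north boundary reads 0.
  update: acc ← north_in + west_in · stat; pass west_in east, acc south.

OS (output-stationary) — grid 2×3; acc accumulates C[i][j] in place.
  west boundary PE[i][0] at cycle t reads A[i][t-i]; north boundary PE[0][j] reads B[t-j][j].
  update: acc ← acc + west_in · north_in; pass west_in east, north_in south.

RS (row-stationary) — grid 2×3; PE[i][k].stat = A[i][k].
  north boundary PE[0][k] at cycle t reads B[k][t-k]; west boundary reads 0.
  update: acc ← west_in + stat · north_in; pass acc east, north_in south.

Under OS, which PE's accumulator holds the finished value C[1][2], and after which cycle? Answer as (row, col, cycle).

OS: C[1][2] accumulates in PE[1][2]:
  step 0 · PE1,2: acc=0; fwd→0 fwd↓0
  step 1 · PE1,2: acc=0; fwd→0 fwd↓0
  step 2 · PE1,2: acc=0; fwd→0 fwd↓0
  step 3 · PE1,2: acc=1; fwd→1 fwd↓1
  step 4 · PE1,2: acc=2; fwd→1 fwd↓1
  step 5 · PE1,2: acc=18; fwd→2 fwd↓8

(row, col, cycle) = (1, 2, 5)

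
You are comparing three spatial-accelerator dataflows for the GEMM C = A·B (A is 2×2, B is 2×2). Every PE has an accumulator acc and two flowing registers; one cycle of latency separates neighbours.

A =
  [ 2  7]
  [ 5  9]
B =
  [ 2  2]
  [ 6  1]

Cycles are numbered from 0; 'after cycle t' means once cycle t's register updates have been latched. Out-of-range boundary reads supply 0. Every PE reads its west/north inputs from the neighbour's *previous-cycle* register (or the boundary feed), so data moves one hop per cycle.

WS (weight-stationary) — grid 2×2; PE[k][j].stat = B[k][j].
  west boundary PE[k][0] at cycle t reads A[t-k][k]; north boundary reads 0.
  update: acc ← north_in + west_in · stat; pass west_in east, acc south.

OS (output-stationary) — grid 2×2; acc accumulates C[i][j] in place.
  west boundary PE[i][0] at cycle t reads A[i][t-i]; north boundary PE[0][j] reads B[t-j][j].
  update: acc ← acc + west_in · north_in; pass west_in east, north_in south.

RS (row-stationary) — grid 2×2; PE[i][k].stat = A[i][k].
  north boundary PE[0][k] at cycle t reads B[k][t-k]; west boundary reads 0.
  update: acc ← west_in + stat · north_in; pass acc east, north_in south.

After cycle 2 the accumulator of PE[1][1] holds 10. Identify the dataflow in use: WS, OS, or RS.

WS [2×2] PE[1][1] across cycles:
  [0] (1,1) acc=0 (h:0 v:0)
  [1] (1,1) acc=0 (h:0 v:0)
  [2] (1,1) acc=11 (h:7 v:11)
OS [2×2] PE[1][1] across cycles:
  [0] (1,1) acc=0 (h:0 v:0)
  [1] (1,1) acc=0 (h:0 v:0)
  [2] (1,1) acc=10 (h:5 v:2)
RS [2×2] PE[1][1] across cycles:
  [0] (1,1) acc=0 (h:0 v:0)
  [1] (1,1) acc=0 (h:0 v:0)
  [2] (1,1) acc=64 (h:64 v:6)

dataflow = OS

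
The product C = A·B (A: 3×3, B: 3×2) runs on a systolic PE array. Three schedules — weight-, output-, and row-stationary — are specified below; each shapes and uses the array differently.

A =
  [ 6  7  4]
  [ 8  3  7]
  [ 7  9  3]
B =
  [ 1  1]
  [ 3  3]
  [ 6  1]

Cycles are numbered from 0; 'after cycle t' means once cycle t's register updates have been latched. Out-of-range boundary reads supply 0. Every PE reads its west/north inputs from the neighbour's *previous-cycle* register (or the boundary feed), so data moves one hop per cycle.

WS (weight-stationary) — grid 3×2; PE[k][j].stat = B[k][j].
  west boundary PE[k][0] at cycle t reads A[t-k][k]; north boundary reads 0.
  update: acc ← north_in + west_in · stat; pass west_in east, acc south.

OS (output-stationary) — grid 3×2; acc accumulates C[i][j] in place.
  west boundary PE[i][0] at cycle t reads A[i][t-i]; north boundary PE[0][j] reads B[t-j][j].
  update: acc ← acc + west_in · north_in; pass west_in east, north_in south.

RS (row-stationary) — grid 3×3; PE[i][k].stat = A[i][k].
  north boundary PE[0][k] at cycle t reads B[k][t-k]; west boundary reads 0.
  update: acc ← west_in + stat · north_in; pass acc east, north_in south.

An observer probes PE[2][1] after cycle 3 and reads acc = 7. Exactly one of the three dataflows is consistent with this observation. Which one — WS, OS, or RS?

Under WS (3×2), PE[2][1]:
  c0 r2c1: 0 / 0 / 0
  c1 r2c1: 0 / 0 / 0
  c2 r2c1: 0 / 0 / 0
  c3 r2c1: 31 / 4 / 31
Under OS (3×2), PE[2][1]:
  c0 r2c1: 0 / 0 / 0
  c1 r2c1: 0 / 0 / 0
  c2 r2c1: 0 / 0 / 0
  c3 r2c1: 7 / 7 / 1
Under RS (3×3), PE[2][1]:
  c0 r2c1: 0 / 0 / 0
  c1 r2c1: 0 / 0 / 0
  c2 r2c1: 0 / 0 / 0
  c3 r2c1: 34 / 34 / 3

dataflow = OS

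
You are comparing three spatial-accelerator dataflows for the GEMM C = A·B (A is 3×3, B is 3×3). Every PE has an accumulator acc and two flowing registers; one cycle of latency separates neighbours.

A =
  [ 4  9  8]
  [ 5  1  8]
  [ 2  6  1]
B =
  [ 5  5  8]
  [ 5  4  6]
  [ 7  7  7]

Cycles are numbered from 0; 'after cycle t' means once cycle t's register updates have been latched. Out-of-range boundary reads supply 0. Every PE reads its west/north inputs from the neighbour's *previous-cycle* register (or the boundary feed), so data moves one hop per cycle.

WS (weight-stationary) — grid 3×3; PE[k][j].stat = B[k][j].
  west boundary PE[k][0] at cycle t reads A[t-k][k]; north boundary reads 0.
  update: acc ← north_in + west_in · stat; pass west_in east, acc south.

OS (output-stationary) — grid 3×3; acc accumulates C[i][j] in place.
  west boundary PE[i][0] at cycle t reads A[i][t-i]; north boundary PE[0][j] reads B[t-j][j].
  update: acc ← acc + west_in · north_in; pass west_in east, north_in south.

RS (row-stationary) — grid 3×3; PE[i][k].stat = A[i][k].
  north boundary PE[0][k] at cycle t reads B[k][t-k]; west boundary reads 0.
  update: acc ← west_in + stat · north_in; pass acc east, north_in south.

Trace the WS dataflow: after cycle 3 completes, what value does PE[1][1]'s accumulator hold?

Tracing WS — 3×3 array, target PE[1][1]:
  0: (0,1).acc=0  regs=<0,0>
  0: (1,0).acc=0  regs=<0,0>
  0: (1,1).acc=0  regs=<0,0>
  1: (0,1).acc=20  regs=<4,20>
  1: (1,0).acc=65  regs=<9,65>
  1: (1,1).acc=0  regs=<0,0>
  2: (0,1).acc=25  regs=<5,25>
  2: (1,0).acc=30  regs=<1,30>
  2: (1,1).acc=56  regs=<9,56>
  3: (0,1).acc=10  regs=<2,10>
  3: (1,0).acc=40  regs=<6,40>
  3: (1,1).acc=29  regs=<1,29>

PE[1][1].acc = 29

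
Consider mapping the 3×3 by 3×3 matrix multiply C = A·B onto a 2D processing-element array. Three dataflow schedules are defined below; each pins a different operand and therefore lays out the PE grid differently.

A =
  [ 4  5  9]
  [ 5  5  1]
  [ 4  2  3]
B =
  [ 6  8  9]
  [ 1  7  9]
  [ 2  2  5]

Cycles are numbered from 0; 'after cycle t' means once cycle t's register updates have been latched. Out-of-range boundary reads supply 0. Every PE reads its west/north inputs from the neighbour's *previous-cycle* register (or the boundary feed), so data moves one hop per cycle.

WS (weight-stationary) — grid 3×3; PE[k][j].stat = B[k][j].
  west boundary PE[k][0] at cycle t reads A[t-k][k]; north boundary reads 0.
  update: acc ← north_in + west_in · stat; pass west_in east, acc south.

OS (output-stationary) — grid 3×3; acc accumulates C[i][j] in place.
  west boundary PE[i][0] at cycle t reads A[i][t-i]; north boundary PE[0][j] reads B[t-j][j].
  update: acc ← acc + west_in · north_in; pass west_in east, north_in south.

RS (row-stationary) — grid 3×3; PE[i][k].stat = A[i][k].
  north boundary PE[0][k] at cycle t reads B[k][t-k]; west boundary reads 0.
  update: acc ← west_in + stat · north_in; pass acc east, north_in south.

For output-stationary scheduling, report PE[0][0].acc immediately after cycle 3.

OS on a 3×3 grid — tracing PE[0][0] and its feeders:
  c0 r0c0: 24 / 4 / 6
  c1 r0c0: 29 / 5 / 1
  c2 r0c0: 47 / 9 / 2
  c3 r0c0: 47 / 0 / 0

PE[0][0].acc = 47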